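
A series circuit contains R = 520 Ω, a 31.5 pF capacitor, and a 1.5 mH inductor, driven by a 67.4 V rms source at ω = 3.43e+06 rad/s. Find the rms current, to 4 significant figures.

16.27 mA

X_L = ωL = 5145 Ω
X_C = 1/(ωC) = 9255 Ω
Net reactance X = X_L − X_C = -4110 Ω
Z = 520.0 − j4110 Ω
|Z| = √(520.0² + 4110²) = 4143 Ω
I = V/|Z| = 67.4/4143 = 16.27 mA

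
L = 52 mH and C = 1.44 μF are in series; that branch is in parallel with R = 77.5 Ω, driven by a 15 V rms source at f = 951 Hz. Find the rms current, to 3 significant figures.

ω = 2πf = 5975 rad/s
X_L = ωL = 311 Ω
X_C = 1/(ωC) = 116 Ω
Branch 1: Z₁ = R = 77.5 Ω
Branch 2 (series LC): Z₂ = j(X_L − X_C) = j194 Ω
Parallel: Z = Z₁Z₂/(Z₁+Z₂), |Z| = 72.0 Ω, ∠Z = 21.7°
I = V/|Z| = 15/72.0 = 208 mA

208 mA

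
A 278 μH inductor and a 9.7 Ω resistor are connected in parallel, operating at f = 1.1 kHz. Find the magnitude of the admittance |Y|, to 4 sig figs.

530.6 mS

ω = 2πf = 6912 rad/s
X_L = ωL = 1.921 Ω
Parallel: admittances add. Y = 1/R + 1/(jωL)
Y = (0.1031 − j0.5205) S
|Y| = 0.5306 S → |Z| = 1/|Y| = 1.885 Ω, ∠Z = −∠Y = 78.80°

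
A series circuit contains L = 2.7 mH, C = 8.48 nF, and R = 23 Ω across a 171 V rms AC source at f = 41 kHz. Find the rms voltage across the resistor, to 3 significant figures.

ω = 2πf = 257600 rad/s
X_L = ωL = 696 Ω
X_C = 1/(ωC) = 458 Ω
Net reactance X = X_L − X_C = 238 Ω
Z = 23.0 + j238 Ω
|Z| = √(23.0² + 238²) = 239 Ω
I = V/|Z| = 716 mA
V_R = I·|Z_R| = 0.716 × 23.0 = 16.5 V

16.5 V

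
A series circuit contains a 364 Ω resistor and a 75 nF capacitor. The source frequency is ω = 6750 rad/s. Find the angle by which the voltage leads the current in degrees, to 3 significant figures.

-79.6°

X_C = 1/(ωC) = 1980 Ω
Z = 364 − j1980 Ω
|Z| = √(364² + 1980²) = 2010 Ω
∠Z = arctan(-1980/364) = -79.6°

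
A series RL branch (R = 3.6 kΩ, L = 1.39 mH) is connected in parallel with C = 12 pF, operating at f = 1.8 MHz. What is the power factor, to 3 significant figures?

0.181

ω = 2πf = 1.131e+07 rad/s
X_L = ωL = 15700 Ω
X_C = 1/(ωC) = 7370 Ω
Branch 1 (R+jX_L): Z₁ = 3600 + j15700 Ω, |Z₁| = 16100 Ω
Branch 2 (−jX_C): Z₂ = −j7370 Ω
Parallel: Z = Z₁Z₂/(Z₁+Z₂), |Z| = 13100 Ω, ∠Z = -79.6°
cos φ = cos(-79.6°) = 0.181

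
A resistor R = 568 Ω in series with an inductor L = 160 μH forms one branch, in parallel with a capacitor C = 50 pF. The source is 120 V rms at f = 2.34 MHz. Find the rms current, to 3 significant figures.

ω = 2πf = 1.47e+07 rad/s
X_L = ωL = 2350 Ω
X_C = 1/(ωC) = 1360 Ω
Branch 1 (R+jX_L): Z₁ = 568 + j2350 Ω, |Z₁| = 2420 Ω
Branch 2 (−jX_C): Z₂ = −j1360 Ω
Parallel: Z = Z₁Z₂/(Z₁+Z₂), |Z| = 2880 Ω, ∠Z = -73.8°
I = V/|Z| = 120/2880 = 41.7 mA

41.7 mA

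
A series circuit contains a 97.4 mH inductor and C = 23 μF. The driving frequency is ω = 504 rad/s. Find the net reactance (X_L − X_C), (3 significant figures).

-37.2 Ω

X_L = ωL = 49.1 Ω
X_C = 1/(ωC) = 86.3 Ω
X = 49.1 − 86.3 = -37.2 Ω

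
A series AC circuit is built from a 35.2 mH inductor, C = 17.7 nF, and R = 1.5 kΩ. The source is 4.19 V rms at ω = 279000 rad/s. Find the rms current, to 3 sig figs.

X_L = ωL = 9820 Ω
X_C = 1/(ωC) = 202 Ω
Net reactance X = X_L − X_C = 9620 Ω
Z = 1500 + j9620 Ω
|Z| = √(1500² + 9620²) = 9730 Ω
I = V/|Z| = 4.19/9730 = 430 μA

430 μA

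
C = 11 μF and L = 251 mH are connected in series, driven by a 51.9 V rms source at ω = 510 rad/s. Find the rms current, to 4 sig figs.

1.033 A

X_L = ωL = 128.0 Ω
X_C = 1/(ωC) = 178.3 Ω
Net reactance X = X_L − X_C = -50.24 Ω
Z = − j50.24 Ω
|Z| = √(0² + 50.24²) = 50.24 Ω
I = V/|Z| = 51.9/50.24 = 1.033 A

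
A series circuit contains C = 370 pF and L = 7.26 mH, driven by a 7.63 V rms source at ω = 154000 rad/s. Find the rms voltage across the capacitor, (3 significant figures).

8.15 V

X_L = ωL = 1120 Ω
X_C = 1/(ωC) = 17600 Ω
Net reactance X = X_L − X_C = -16400 Ω
Z = − j16400 Ω
|Z| = √(0² + 16400²) = 16400 Ω
I = V/|Z| = 464 μA
V_C = I·|Z_C| = 0.000464 × 17600 = 8.15 V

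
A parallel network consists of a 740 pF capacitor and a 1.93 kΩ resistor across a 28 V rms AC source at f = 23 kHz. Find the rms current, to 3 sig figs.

14.8 mA

ω = 2πf = 144500 rad/s
X_C = 1/(ωC) = 9350 Ω
Parallel: admittances add. Y = 1/R + jωC
Y = (0.000518 + j0.000107) S
|Y| = 0.000529 S → |Z| = 1/|Y| = 1890 Ω, ∠Z = −∠Y = -11.7°
I = V/|Z| = 28/1890 = 14.8 mA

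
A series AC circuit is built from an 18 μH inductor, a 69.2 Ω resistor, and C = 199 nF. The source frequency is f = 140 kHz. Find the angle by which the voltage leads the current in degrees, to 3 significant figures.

ω = 2πf = 879600 rad/s
X_L = ωL = 15.8 Ω
X_C = 1/(ωC) = 5.71 Ω
Net reactance X = X_L − X_C = 10.1 Ω
Z = 69.2 + j10.1 Ω
|Z| = √(69.2² + 10.1²) = 69.9 Ω
∠Z = arctan(10.1/69.2) = 8.32°

8.32°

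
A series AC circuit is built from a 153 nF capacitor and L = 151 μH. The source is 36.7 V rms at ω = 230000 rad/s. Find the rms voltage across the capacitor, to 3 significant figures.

165 V

X_L = ωL = 34.7 Ω
X_C = 1/(ωC) = 28.4 Ω
Net reactance X = X_L − X_C = 6.31 Ω
Z = j6.31 Ω
|Z| = √(0² + 6.31²) = 6.31 Ω
I = V/|Z| = 5.81 A
V_C = I·|Z_C| = 5.81 × 28.4 = 165 V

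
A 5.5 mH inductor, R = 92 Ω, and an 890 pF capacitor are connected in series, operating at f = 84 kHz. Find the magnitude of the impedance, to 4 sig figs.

779.4 Ω

ω = 2πf = 527800 rad/s
X_L = ωL = 2903 Ω
X_C = 1/(ωC) = 2129 Ω
Net reactance X = X_L − X_C = 774.0 Ω
Z = 92.00 + j774.0 Ω
|Z| = √(92.00² + 774.0²) = 779.4 Ω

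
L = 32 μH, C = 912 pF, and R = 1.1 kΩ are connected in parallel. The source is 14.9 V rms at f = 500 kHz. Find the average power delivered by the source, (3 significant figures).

ω = 2πf = 3.142e+06 rad/s
X_L = ωL = 101 Ω
X_C = 1/(ωC) = 349 Ω
Parallel: admittances add. Y = 1/R + 1/(jωL) + jωC
Y = (0.000909 − j0.00708) S
|Y| = 0.00714 S → |Z| = 1/|Y| = 140 Ω, ∠Z = −∠Y = 82.7°
I = V/|Z| = 106 mA
P = VI cos φ = 14.9 × 0.106 × cos(82.7°) = 202 mW

202 mW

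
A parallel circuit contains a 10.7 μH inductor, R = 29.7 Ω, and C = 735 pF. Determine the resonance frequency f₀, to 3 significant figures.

1.79 MHz

ω₀ = 1/√(LC) = 1/√(1.07e-05 × 7.35e-10) = 1.128e+07 rad/s
f₀ = ω₀/(2π) = 1.79 MHz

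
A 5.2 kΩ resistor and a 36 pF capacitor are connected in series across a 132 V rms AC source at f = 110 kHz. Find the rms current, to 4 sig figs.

ω = 2πf = 691200 rad/s
X_C = 1/(ωC) = 40190 Ω
Z = 5200 − j40190 Ω
|Z| = √(5200² + 40190²) = 40530 Ω
I = V/|Z| = 132/40530 = 3.257 mA

3.257 mA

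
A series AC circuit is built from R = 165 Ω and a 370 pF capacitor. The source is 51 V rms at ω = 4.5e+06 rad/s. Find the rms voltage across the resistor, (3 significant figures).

13.5 V

X_C = 1/(ωC) = 601 Ω
Z = 165 − j601 Ω
|Z| = √(165² + 601²) = 623 Ω
I = V/|Z| = 81.9 mA
V_R = I·|Z_R| = 0.0819 × 165 = 13.5 V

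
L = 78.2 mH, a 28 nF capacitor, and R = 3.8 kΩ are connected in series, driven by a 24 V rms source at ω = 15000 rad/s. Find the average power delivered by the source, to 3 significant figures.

138 mW

X_L = ωL = 1170 Ω
X_C = 1/(ωC) = 2380 Ω
Net reactance X = X_L − X_C = -1210 Ω
Z = 3800 − j1210 Ω
|Z| = √(3800² + 1210²) = 3990 Ω
∠Z = arctan(-1210/3800) = -17.6°
I = V/|Z| = 6.02 mA
P = VI cos φ = 24 × 0.00602 × cos(-17.6°) = 138 mW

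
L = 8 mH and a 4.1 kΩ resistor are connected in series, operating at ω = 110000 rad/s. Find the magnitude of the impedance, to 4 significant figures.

X_L = ωL = 880.0 Ω
Z = 4100 + j880.0 Ω
|Z| = √(4100² + 880.0²) = 4193 Ω

4193 Ω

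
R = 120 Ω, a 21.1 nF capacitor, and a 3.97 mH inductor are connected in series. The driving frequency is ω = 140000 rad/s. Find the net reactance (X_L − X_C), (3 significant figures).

217 Ω

X_L = ωL = 556 Ω
X_C = 1/(ωC) = 339 Ω
X = 556 − 339 = 217 Ω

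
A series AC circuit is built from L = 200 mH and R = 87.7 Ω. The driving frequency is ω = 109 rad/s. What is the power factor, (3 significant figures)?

0.970

X_L = ωL = 21.8 Ω
Z = 87.7 + j21.8 Ω
|Z| = √(87.7² + 21.8²) = 90.4 Ω
∠Z = arctan(21.8/87.7) = 14.0°
cos φ = cos(14.0°) = 0.970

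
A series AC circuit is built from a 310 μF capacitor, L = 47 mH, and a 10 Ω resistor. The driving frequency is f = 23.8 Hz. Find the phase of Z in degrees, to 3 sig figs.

-55.5°

ω = 2πf = 149.5 rad/s
X_L = ωL = 7.03 Ω
X_C = 1/(ωC) = 21.6 Ω
Net reactance X = X_L − X_C = -14.5 Ω
Z = 10.0 − j14.5 Ω
|Z| = √(10.0² + 14.5²) = 17.6 Ω
∠Z = arctan(-14.5/10.0) = -55.5°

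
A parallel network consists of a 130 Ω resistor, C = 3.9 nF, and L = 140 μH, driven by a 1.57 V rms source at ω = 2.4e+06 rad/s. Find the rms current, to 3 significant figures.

15.7 mA

X_L = ωL = 336 Ω
X_C = 1/(ωC) = 107 Ω
Parallel: admittances add. Y = 1/R + 1/(jωL) + jωC
Y = (0.00769 + j0.00638) S
|Y| = 0.0100 S → |Z| = 1/|Y| = 100 Ω, ∠Z = −∠Y = -39.7°
I = V/|Z| = 1.57/100 = 15.7 mA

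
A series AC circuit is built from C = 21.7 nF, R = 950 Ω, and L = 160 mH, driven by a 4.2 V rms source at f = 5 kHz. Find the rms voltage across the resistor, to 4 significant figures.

1.083 V

ω = 2πf = 31420 rad/s
X_L = ωL = 5027 Ω
X_C = 1/(ωC) = 1467 Ω
Net reactance X = X_L − X_C = 3560 Ω
Z = 950.0 + j3560 Ω
|Z| = √(950.0² + 3560²) = 3684 Ω
I = V/|Z| = 1.140 mA
V_R = I·|Z_R| = 0.001140 × 950.0 = 1.083 V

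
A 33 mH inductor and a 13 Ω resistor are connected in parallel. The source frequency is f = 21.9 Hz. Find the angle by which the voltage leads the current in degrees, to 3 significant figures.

70.7°

ω = 2πf = 137.6 rad/s
X_L = ωL = 4.54 Ω
Parallel: admittances add. Y = 1/R + 1/(jωL)
Y = (0.0769 − j0.220) S
|Y| = 0.233 S → |Z| = 1/|Y| = 4.29 Ω, ∠Z = −∠Y = 70.7°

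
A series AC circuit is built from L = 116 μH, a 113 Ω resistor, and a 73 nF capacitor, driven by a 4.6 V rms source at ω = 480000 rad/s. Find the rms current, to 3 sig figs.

39.6 mA

X_L = ωL = 55.7 Ω
X_C = 1/(ωC) = 28.5 Ω
Net reactance X = X_L − X_C = 27.1 Ω
Z = 113 + j27.1 Ω
|Z| = √(113² + 27.1²) = 116 Ω
I = V/|Z| = 4.6/116 = 39.6 mA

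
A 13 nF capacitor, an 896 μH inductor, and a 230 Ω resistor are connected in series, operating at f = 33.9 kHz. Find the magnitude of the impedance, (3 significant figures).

ω = 2πf = 213000 rad/s
X_L = ωL = 191 Ω
X_C = 1/(ωC) = 361 Ω
Net reactance X = X_L − X_C = -170 Ω
Z = 230 − j170 Ω
|Z| = √(230² + 170²) = 286 Ω

286 Ω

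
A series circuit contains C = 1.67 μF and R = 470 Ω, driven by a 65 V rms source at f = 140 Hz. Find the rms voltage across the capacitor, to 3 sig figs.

53.5 V

ω = 2πf = 879.6 rad/s
X_C = 1/(ωC) = 681 Ω
Z = 470 − j681 Ω
|Z| = √(470² + 681²) = 827 Ω
I = V/|Z| = 78.6 mA
V_C = I·|Z_C| = 0.0786 × 681 = 53.5 V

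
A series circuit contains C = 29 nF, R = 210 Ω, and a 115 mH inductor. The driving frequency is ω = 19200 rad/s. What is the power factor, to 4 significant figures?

0.4541

X_L = ωL = 2208 Ω
X_C = 1/(ωC) = 1796 Ω
Net reactance X = X_L − X_C = 412.0 Ω
Z = 210.0 + j412.0 Ω
|Z| = √(210.0² + 412.0²) = 462.5 Ω
∠Z = arctan(412.0/210.0) = 62.99°
cos φ = cos(62.99°) = 0.4541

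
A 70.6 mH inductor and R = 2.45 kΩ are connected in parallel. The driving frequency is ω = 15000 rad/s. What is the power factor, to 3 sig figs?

X_L = ωL = 1060 Ω
Parallel: admittances add. Y = 1/R + 1/(jωL)
Y = (0.000408 − j0.000944) S
|Y| = 0.00103 S → |Z| = 1/|Y| = 972 Ω, ∠Z = −∠Y = 66.6°
cos φ = cos(66.6°) = 0.397

0.397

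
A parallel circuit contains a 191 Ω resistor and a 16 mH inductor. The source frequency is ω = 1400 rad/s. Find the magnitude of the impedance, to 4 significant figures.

X_L = ωL = 22.40 Ω
Parallel: admittances add. Y = 1/R + 1/(jωL)
Y = (0.005236 − j0.04464) S
|Y| = 0.04495 S → |Z| = 1/|Y| = 22.25 Ω, ∠Z = −∠Y = 83.31°

22.25 Ω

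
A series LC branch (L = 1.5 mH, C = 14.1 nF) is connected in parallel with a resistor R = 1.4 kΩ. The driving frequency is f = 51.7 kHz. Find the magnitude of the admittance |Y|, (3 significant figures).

ω = 2πf = 324800 rad/s
X_L = ωL = 487 Ω
X_C = 1/(ωC) = 218 Ω
Branch 1: Z₁ = R = 1400 Ω
Branch 2 (series LC): Z₂ = j(X_L − X_C) = j269 Ω
Parallel: Z = Z₁Z₂/(Z₁+Z₂), |Z| = 264 Ω, ∠Z = 79.1°
|Y| = 1/|Z| = 3.79 mS

3.79 mS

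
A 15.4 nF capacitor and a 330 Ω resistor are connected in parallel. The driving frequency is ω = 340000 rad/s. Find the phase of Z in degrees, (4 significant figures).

-59.94°

X_C = 1/(ωC) = 191.0 Ω
Parallel: admittances add. Y = 1/R + jωC
Y = (0.003030 + j0.005236) S
|Y| = 0.006050 S → |Z| = 1/|Y| = 165.3 Ω, ∠Z = −∠Y = -59.94°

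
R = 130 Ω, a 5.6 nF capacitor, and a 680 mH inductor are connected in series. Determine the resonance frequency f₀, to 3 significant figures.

2.58 kHz

ω₀ = 1/√(LC) = 1/√(0.68 × 5.6e-09) = 16210 rad/s
f₀ = ω₀/(2π) = 2.58 kHz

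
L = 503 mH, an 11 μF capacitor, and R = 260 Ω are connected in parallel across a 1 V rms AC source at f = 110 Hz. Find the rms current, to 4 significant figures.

ω = 2πf = 691.2 rad/s
X_L = ωL = 347.6 Ω
X_C = 1/(ωC) = 131.5 Ω
Parallel: admittances add. Y = 1/R + 1/(jωL) + jωC
Y = (0.003846 + j0.004726) S
|Y| = 0.006093 S → |Z| = 1/|Y| = 164.1 Ω, ∠Z = −∠Y = -50.86°
I = V/|Z| = 1/164.1 = 6.093 mA

6.093 mA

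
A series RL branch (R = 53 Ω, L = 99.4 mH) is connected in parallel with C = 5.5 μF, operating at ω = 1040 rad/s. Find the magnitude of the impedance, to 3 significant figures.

228 Ω

X_L = ωL = 103 Ω
X_C = 1/(ωC) = 175 Ω
Branch 1 (R+jX_L): Z₁ = 53.0 + j103 Ω, |Z₁| = 116 Ω
Branch 2 (−jX_C): Z₂ = −j175 Ω
Parallel: Z = Z₁Z₂/(Z₁+Z₂), |Z| = 228 Ω, ∠Z = 26.3°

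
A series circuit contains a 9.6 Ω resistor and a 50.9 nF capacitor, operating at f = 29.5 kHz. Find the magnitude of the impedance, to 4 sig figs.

106.4 Ω

ω = 2πf = 185400 rad/s
X_C = 1/(ωC) = 106.0 Ω
Z = 9.600 − j106.0 Ω
|Z| = √(9.600² + 106.0²) = 106.4 Ω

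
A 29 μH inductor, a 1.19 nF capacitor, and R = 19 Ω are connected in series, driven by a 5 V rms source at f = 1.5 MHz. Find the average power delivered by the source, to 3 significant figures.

13.9 mW

ω = 2πf = 9.425e+06 rad/s
X_L = ωL = 273 Ω
X_C = 1/(ωC) = 89.2 Ω
Net reactance X = X_L − X_C = 184 Ω
Z = 19.0 + j184 Ω
|Z| = √(19.0² + 184²) = 185 Ω
∠Z = arctan(184/19.0) = 84.1°
I = V/|Z| = 27.0 mA
P = VI cos φ = 5 × 0.0270 × cos(84.1°) = 13.9 mW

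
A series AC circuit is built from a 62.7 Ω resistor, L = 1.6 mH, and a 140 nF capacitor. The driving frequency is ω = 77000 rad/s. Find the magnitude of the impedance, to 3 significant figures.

X_L = ωL = 123 Ω
X_C = 1/(ωC) = 92.8 Ω
Net reactance X = X_L − X_C = 30.4 Ω
Z = 62.7 + j30.4 Ω
|Z| = √(62.7² + 30.4²) = 69.7 Ω

69.7 Ω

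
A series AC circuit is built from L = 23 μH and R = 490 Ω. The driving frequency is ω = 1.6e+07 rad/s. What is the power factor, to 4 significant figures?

0.7996

X_L = ωL = 368.0 Ω
Z = 490.0 + j368.0 Ω
|Z| = √(490.0² + 368.0²) = 612.8 Ω
∠Z = arctan(368.0/490.0) = 36.91°
cos φ = cos(36.91°) = 0.7996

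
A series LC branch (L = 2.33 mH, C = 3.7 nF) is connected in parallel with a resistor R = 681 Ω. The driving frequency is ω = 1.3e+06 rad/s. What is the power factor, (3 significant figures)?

X_L = ωL = 3030 Ω
X_C = 1/(ωC) = 208 Ω
Branch 1: Z₁ = R = 681 Ω
Branch 2 (series LC): Z₂ = j(X_L − X_C) = j2820 Ω
Parallel: Z = Z₁Z₂/(Z₁+Z₂), |Z| = 662 Ω, ∠Z = 13.6°
cos φ = cos(13.6°) = 0.972

0.972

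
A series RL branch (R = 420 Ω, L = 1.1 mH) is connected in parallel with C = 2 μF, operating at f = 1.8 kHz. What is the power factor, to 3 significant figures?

0.105

ω = 2πf = 11310 rad/s
X_L = ωL = 12.4 Ω
X_C = 1/(ωC) = 44.2 Ω
Branch 1 (R+jX_L): Z₁ = 420 + j12.4 Ω, |Z₁| = 420 Ω
Branch 2 (−jX_C): Z₂ = −j44.2 Ω
Parallel: Z = Z₁Z₂/(Z₁+Z₂), |Z| = 44.1 Ω, ∠Z = -84.0°
cos φ = cos(-84.0°) = 0.105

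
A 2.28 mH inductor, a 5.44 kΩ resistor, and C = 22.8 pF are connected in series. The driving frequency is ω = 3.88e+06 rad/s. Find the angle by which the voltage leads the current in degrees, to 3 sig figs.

-24.3°

X_L = ωL = 8850 Ω
X_C = 1/(ωC) = 11300 Ω
Net reactance X = X_L − X_C = -2460 Ω
Z = 5440 − j2460 Ω
|Z| = √(5440² + 2460²) = 5970 Ω
∠Z = arctan(-2460/5440) = -24.3°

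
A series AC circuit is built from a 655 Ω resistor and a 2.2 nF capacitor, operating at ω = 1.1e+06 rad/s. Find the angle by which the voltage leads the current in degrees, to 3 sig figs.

X_C = 1/(ωC) = 413 Ω
Z = 655 − j413 Ω
|Z| = √(655² + 413²) = 774 Ω
∠Z = arctan(-413/655) = -32.2°

-32.2°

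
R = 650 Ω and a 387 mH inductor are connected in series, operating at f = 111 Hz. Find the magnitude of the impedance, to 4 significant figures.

ω = 2πf = 697.4 rad/s
X_L = ωL = 269.9 Ω
Z = 650.0 + j269.9 Ω
|Z| = √(650.0² + 269.9²) = 703.8 Ω

703.8 Ω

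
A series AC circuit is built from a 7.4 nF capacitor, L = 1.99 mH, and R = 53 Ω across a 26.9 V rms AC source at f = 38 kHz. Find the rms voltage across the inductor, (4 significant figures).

ω = 2πf = 238800 rad/s
X_L = ωL = 475.1 Ω
X_C = 1/(ωC) = 566.0 Ω
Net reactance X = X_L − X_C = -90.85 Ω
Z = 53.00 − j90.85 Ω
|Z| = √(53.00² + 90.85²) = 105.2 Ω
I = V/|Z| = 255.8 mA
V_L = I·|Z_L| = 0.2558 × 475.1 = 121.5 V

121.5 V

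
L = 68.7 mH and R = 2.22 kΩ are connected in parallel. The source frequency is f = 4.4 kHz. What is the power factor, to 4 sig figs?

ω = 2πf = 27650 rad/s
X_L = ωL = 1899 Ω
Parallel: admittances add. Y = 1/R + 1/(jωL)
Y = (0.0004505 − j0.0005265) S
|Y| = 0.0006929 S → |Z| = 1/|Y| = 1443 Ω, ∠Z = −∠Y = 49.45°
cos φ = cos(49.45°) = 0.6501

0.6501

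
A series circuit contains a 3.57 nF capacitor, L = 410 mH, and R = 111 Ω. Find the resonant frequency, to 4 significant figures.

ω₀ = 1/√(LC) = 1/√(0.41 × 3.57e-09) = 26140 rad/s
f₀ = ω₀/(2π) = 4.160 kHz

4.160 kHz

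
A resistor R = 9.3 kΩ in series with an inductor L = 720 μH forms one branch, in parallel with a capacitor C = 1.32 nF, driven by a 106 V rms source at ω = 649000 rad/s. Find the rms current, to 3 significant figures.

91.0 mA

X_L = ωL = 467 Ω
X_C = 1/(ωC) = 1170 Ω
Branch 1 (R+jX_L): Z₁ = 9300 + j467 Ω, |Z₁| = 9310 Ω
Branch 2 (−jX_C): Z₂ = −j1170 Ω
Parallel: Z = Z₁Z₂/(Z₁+Z₂), |Z| = 1170 Ω, ∠Z = -82.8°
I = V/|Z| = 106/1170 = 91.0 mA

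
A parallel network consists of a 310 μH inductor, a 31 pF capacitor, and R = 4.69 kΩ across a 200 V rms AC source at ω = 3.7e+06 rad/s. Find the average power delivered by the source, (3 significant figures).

X_L = ωL = 1150 Ω
X_C = 1/(ωC) = 8720 Ω
Parallel: admittances add. Y = 1/R + 1/(jωL) + jωC
Y = (0.000213 − j0.000757) S
|Y| = 0.000787 S → |Z| = 1/|Y| = 1270 Ω, ∠Z = −∠Y = 74.3°
I = V/|Z| = 157 mA
P = VI cos φ = 200 × 0.157 × cos(74.3°) = 8.53 W

8.53 W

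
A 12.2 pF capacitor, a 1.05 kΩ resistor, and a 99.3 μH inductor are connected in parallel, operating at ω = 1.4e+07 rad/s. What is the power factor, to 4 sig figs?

0.8666

X_L = ωL = 1390 Ω
X_C = 1/(ωC) = 5855 Ω
Parallel: admittances add. Y = 1/R + 1/(jωL) + jωC
Y = (0.0009524 − j0.0005485) S
|Y| = 0.001099 S → |Z| = 1/|Y| = 909.9 Ω, ∠Z = −∠Y = 29.94°
cos φ = cos(29.94°) = 0.8666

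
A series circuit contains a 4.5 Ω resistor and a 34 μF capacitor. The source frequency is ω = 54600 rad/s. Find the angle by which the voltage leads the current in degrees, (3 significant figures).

-6.83°

X_C = 1/(ωC) = 0.539 Ω
Z = 4.50 − j0.539 Ω
|Z| = √(4.50² + 0.539²) = 4.53 Ω
∠Z = arctan(-0.539/4.50) = -6.83°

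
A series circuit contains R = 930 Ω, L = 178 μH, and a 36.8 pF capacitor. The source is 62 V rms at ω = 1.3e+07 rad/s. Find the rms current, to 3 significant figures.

X_L = ωL = 2310 Ω
X_C = 1/(ωC) = 2090 Ω
Net reactance X = X_L − X_C = 224 Ω
Z = 930 + j224 Ω
|Z| = √(930² + 224²) = 957 Ω
I = V/|Z| = 62/957 = 64.8 mA

64.8 mA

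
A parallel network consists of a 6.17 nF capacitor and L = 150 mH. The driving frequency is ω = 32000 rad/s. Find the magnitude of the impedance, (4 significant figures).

91800 Ω

X_L = ωL = 4800 Ω
X_C = 1/(ωC) = 5065 Ω
Parallel: admittances add. Y = 1/(jωL) + jωC
Y = (0 − j1.089e-05) S
|Y| = 1.089e-05 S → |Z| = 1/|Y| = 91800 Ω, ∠Z = −∠Y = 90.00°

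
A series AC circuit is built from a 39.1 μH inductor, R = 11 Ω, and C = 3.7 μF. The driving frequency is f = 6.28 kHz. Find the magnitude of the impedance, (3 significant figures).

12.2 Ω

ω = 2πf = 39460 rad/s
X_L = ωL = 1.54 Ω
X_C = 1/(ωC) = 6.85 Ω
Net reactance X = X_L − X_C = -5.31 Ω
Z = 11.0 − j5.31 Ω
|Z| = √(11.0² + 5.31²) = 12.2 Ω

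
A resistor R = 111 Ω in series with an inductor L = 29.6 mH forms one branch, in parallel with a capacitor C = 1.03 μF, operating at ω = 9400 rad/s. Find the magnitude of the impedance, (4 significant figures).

X_L = ωL = 278.2 Ω
X_C = 1/(ωC) = 103.3 Ω
Branch 1 (R+jX_L): Z₁ = 111.0 + j278.2 Ω, |Z₁| = 299.6 Ω
Branch 2 (−jX_C): Z₂ = −j103.3 Ω
Parallel: Z = Z₁Z₂/(Z₁+Z₂), |Z| = 149.3 Ω, ∠Z = -79.36°

149.3 Ω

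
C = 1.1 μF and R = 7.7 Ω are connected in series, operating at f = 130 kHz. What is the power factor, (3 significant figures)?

0.990

ω = 2πf = 816800 rad/s
X_C = 1/(ωC) = 1.11 Ω
Z = 7.70 − j1.11 Ω
|Z| = √(7.70² + 1.11²) = 7.78 Ω
∠Z = arctan(-1.11/7.70) = -8.22°
cos φ = cos(-8.22°) = 0.990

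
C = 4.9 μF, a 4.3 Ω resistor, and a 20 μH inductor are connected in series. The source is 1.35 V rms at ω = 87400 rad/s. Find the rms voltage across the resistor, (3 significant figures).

X_L = ωL = 1.75 Ω
X_C = 1/(ωC) = 2.34 Ω
Net reactance X = X_L − X_C = -0.587 Ω
Z = 4.30 − j0.587 Ω
|Z| = √(4.30² + 0.587²) = 4.34 Ω
I = V/|Z| = 311 mA
V_R = I·|Z_R| = 0.311 × 4.30 = 1.34 V

1.34 V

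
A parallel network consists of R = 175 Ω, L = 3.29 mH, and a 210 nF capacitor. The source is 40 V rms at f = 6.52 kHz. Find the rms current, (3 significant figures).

ω = 2πf = 40970 rad/s
X_L = ωL = 135 Ω
X_C = 1/(ωC) = 116 Ω
Parallel: admittances add. Y = 1/R + 1/(jωL) + jωC
Y = (0.00571 + j0.00118) S
|Y| = 0.00584 S → |Z| = 1/|Y| = 171 Ω, ∠Z = −∠Y = -11.7°
I = V/|Z| = 40/171 = 233 mA

233 mA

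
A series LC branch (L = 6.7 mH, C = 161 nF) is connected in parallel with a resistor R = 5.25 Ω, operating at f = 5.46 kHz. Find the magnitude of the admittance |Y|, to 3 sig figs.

192 mS

ω = 2πf = 34310 rad/s
X_L = ωL = 230 Ω
X_C = 1/(ωC) = 181 Ω
Branch 1: Z₁ = R = 5.25 Ω
Branch 2 (series LC): Z₂ = j(X_L − X_C) = j48.8 Ω
Parallel: Z = Z₁Z₂/(Z₁+Z₂), |Z| = 5.22 Ω, ∠Z = 6.14°
|Y| = 1/|Z| = 192 mS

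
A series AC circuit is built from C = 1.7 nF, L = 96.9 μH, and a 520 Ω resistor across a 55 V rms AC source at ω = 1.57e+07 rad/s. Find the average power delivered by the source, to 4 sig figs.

X_L = ωL = 1521 Ω
X_C = 1/(ωC) = 37.47 Ω
Net reactance X = X_L − X_C = 1484 Ω
Z = 520.0 + j1484 Ω
|Z| = √(520.0² + 1484²) = 1572 Ω
∠Z = arctan(1484/520.0) = 70.69°
I = V/|Z| = 34.98 mA
P = VI cos φ = 55 × 0.03498 × cos(70.69°) = 636.3 mW

636.3 mW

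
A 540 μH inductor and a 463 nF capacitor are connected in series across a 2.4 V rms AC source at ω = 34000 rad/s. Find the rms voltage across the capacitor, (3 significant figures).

X_L = ωL = 18.4 Ω
X_C = 1/(ωC) = 63.5 Ω
Net reactance X = X_L − X_C = -45.2 Ω
Z = − j45.2 Ω
|Z| = √(0² + 45.2²) = 45.2 Ω
I = V/|Z| = 53.1 mA
V_C = I·|Z_C| = 0.0531 × 63.5 = 3.38 V

3.38 V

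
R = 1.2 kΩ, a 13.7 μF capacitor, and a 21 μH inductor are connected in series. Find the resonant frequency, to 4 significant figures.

ω₀ = 1/√(LC) = 1/√(2.1e-05 × 1.37e-05) = 58960 rad/s
f₀ = ω₀/(2π) = 9.383 kHz

9.383 kHz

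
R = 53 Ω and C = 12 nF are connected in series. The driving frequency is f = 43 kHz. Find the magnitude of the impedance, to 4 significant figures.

ω = 2πf = 270200 rad/s
X_C = 1/(ωC) = 308.4 Ω
Z = 53.00 − j308.4 Ω
|Z| = √(53.00² + 308.4²) = 313.0 Ω

313.0 Ω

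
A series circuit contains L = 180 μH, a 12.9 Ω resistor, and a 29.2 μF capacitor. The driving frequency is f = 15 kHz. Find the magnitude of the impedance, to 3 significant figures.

ω = 2πf = 94250 rad/s
X_L = ωL = 17.0 Ω
X_C = 1/(ωC) = 0.363 Ω
Net reactance X = X_L − X_C = 16.6 Ω
Z = 12.9 + j16.6 Ω
|Z| = √(12.9² + 16.6²) = 21.0 Ω

21.0 Ω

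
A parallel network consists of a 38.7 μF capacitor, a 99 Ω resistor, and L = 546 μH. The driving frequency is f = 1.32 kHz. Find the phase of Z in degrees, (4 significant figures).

ω = 2πf = 8294 rad/s
X_L = ωL = 4.528 Ω
X_C = 1/(ωC) = 3.116 Ω
Parallel: admittances add. Y = 1/R + 1/(jωL) + jωC
Y = (0.01010 + j0.1001) S
|Y| = 0.1007 S → |Z| = 1/|Y| = 9.935 Ω, ∠Z = −∠Y = -84.24°

-84.24°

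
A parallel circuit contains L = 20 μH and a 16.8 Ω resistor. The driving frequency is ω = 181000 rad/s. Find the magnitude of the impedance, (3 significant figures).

X_L = ωL = 3.62 Ω
Parallel: admittances add. Y = 1/R + 1/(jωL)
Y = (0.0595 − j0.276) S
|Y| = 0.283 S → |Z| = 1/|Y| = 3.54 Ω, ∠Z = −∠Y = 77.8°

3.54 Ω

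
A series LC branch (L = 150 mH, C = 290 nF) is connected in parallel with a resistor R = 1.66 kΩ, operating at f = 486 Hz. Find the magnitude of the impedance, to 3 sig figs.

622 Ω

ω = 2πf = 3054 rad/s
X_L = ωL = 458 Ω
X_C = 1/(ωC) = 1130 Ω
Branch 1: Z₁ = R = 1660 Ω
Branch 2 (series LC): Z₂ = j(X_L − X_C) = −j671 Ω
Parallel: Z = Z₁Z₂/(Z₁+Z₂), |Z| = 622 Ω, ∠Z = -68.0°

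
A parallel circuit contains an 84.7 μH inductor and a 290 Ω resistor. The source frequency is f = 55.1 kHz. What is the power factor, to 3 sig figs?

ω = 2πf = 346200 rad/s
X_L = ωL = 29.3 Ω
Parallel: admittances add. Y = 1/R + 1/(jωL)
Y = (0.00345 − j0.0341) S
|Y| = 0.0343 S → |Z| = 1/|Y| = 29.2 Ω, ∠Z = −∠Y = 84.2°
cos φ = cos(84.2°) = 0.101

0.101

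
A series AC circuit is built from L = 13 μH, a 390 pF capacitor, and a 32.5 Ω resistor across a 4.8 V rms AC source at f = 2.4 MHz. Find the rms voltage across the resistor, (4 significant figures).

3.748 V

ω = 2πf = 1.508e+07 rad/s
X_L = ωL = 196.0 Ω
X_C = 1/(ωC) = 170.0 Ω
Net reactance X = X_L − X_C = 26.00 Ω
Z = 32.50 + j26.00 Ω
|Z| = √(32.50² + 26.00²) = 41.62 Ω
I = V/|Z| = 115.3 mA
V_R = I·|Z_R| = 0.1153 × 32.50 = 3.748 V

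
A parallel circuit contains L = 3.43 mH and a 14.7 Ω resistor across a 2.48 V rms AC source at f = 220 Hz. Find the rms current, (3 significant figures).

ω = 2πf = 1382 rad/s
X_L = ωL = 4.74 Ω
Parallel: admittances add. Y = 1/R + 1/(jωL)
Y = (0.0680 − j0.211) S
|Y| = 0.222 S → |Z| = 1/|Y| = 4.51 Ω, ∠Z = −∠Y = 72.1°
I = V/|Z| = 2.48/4.51 = 550 mA

550 mA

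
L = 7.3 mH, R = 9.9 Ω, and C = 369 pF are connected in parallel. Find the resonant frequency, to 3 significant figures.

97.0 kHz

ω₀ = 1/√(LC) = 1/√(0.0073 × 3.69e-10) = 609300 rad/s
f₀ = ω₀/(2π) = 97.0 kHz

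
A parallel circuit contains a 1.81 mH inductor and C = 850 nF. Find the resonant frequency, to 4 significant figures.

4.058 kHz

ω₀ = 1/√(LC) = 1/√(0.00181 × 8.5e-07) = 25490 rad/s
f₀ = ω₀/(2π) = 4.058 kHz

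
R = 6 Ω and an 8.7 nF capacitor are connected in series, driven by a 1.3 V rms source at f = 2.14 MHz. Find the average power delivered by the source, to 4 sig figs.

92.96 mW

ω = 2πf = 1.345e+07 rad/s
X_C = 1/(ωC) = 8.548 Ω
Z = 6.000 − j8.548 Ω
|Z| = √(6.000² + 8.548²) = 10.44 Ω
∠Z = arctan(-8.548/6.000) = -54.94°
I = V/|Z| = 124.5 mA
P = VI cos φ = 1.3 × 0.1245 × cos(-54.94°) = 92.96 mW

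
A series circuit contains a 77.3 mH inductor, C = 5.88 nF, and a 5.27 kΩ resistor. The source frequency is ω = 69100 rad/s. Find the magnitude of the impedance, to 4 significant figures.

6006 Ω

X_L = ωL = 5341 Ω
X_C = 1/(ωC) = 2461 Ω
Net reactance X = X_L − X_C = 2880 Ω
Z = 5270 + j2880 Ω
|Z| = √(5270² + 2880²) = 6006 Ω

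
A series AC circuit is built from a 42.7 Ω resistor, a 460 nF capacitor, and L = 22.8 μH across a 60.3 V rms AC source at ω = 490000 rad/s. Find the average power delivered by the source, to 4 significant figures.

83.09 W

X_L = ωL = 11.17 Ω
X_C = 1/(ωC) = 4.437 Ω
Net reactance X = X_L − X_C = 6.735 Ω
Z = 42.70 + j6.735 Ω
|Z| = √(42.70² + 6.735²) = 43.23 Ω
∠Z = arctan(6.735/42.70) = 8.964°
I = V/|Z| = 1.395 A
P = VI cos φ = 60.3 × 1.395 × cos(8.964°) = 83.09 W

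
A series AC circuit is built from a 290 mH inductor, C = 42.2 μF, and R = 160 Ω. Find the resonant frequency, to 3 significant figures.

45.5 Hz

ω₀ = 1/√(LC) = 1/√(0.29 × 4.22e-05) = 285.9 rad/s
f₀ = ω₀/(2π) = 45.5 Hz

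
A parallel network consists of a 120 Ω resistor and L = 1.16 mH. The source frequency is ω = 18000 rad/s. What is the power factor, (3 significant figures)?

0.171

X_L = ωL = 20.9 Ω
Parallel: admittances add. Y = 1/R + 1/(jωL)
Y = (0.00833 − j0.0479) S
|Y| = 0.0486 S → |Z| = 1/|Y| = 20.6 Ω, ∠Z = −∠Y = 80.1°
cos φ = cos(80.1°) = 0.171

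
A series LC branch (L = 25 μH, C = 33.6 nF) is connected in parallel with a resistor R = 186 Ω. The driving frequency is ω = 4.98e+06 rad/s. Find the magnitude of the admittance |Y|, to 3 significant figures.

10.0 mS

X_L = ωL = 124 Ω
X_C = 1/(ωC) = 5.98 Ω
Branch 1: Z₁ = R = 186 Ω
Branch 2 (series LC): Z₂ = j(X_L − X_C) = j119 Ω
Parallel: Z = Z₁Z₂/(Z₁+Z₂), |Z| = 100 Ω, ∠Z = 57.5°
|Y| = 1/|Z| = 10.0 mS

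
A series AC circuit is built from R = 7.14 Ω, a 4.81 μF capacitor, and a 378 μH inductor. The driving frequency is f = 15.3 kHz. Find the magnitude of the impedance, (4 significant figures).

ω = 2πf = 96130 rad/s
X_L = ωL = 36.34 Ω
X_C = 1/(ωC) = 2.163 Ω
Net reactance X = X_L − X_C = 34.18 Ω
Z = 7.140 + j34.18 Ω
|Z| = √(7.140² + 34.18²) = 34.91 Ω

34.91 Ω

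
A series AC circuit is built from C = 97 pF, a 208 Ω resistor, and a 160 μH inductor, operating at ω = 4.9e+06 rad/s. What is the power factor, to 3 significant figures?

0.156

X_L = ωL = 784 Ω
X_C = 1/(ωC) = 2100 Ω
Net reactance X = X_L − X_C = -1320 Ω
Z = 208 − j1320 Ω
|Z| = √(208² + 1320²) = 1340 Ω
∠Z = arctan(-1320/208) = -81.0°
cos φ = cos(-81.0°) = 0.156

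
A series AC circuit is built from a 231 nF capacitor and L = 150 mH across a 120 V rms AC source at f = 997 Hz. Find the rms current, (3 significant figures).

ω = 2πf = 6264 rad/s
X_L = ωL = 940 Ω
X_C = 1/(ωC) = 691 Ω
Net reactance X = X_L − X_C = 249 Ω
Z = j249 Ω
|Z| = √(0² + 249²) = 249 Ω
I = V/|Z| = 120/249 = 483 mA

483 mA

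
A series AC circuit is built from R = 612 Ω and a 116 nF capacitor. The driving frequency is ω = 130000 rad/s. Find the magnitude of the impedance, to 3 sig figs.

X_C = 1/(ωC) = 66.3 Ω
Z = 612 − j66.3 Ω
|Z| = √(612² + 66.3²) = 616 Ω

616 Ω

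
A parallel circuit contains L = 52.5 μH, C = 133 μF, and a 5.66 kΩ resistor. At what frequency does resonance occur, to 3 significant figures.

1.90 kHz

ω₀ = 1/√(LC) = 1/√(5.25e-05 × 0.000133) = 11970 rad/s
f₀ = ω₀/(2π) = 1.90 kHz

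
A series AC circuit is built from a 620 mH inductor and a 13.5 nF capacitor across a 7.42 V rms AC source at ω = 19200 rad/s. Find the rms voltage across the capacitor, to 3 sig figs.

X_L = ωL = 11900 Ω
X_C = 1/(ωC) = 3860 Ω
Net reactance X = X_L − X_C = 8050 Ω
Z = j8050 Ω
|Z| = √(0² + 8050²) = 8050 Ω
I = V/|Z| = 922 μA
V_C = I·|Z_C| = 0.000922 × 3860 = 3.56 V

3.56 V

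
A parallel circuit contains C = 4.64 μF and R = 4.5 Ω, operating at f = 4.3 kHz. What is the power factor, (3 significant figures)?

0.871

ω = 2πf = 27020 rad/s
X_C = 1/(ωC) = 7.98 Ω
Parallel: admittances add. Y = 1/R + jωC
Y = (0.222 + j0.125) S
|Y| = 0.255 S → |Z| = 1/|Y| = 3.92 Ω, ∠Z = −∠Y = -29.4°
cos φ = cos(-29.4°) = 0.871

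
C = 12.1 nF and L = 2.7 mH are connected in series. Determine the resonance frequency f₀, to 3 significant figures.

ω₀ = 1/√(LC) = 1/√(0.0027 × 1.21e-08) = 175000 rad/s
f₀ = ω₀/(2π) = 27.8 kHz

27.8 kHz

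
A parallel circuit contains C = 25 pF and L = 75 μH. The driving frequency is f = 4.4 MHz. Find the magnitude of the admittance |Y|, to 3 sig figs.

209 μS

ω = 2πf = 2.765e+07 rad/s
X_L = ωL = 2070 Ω
X_C = 1/(ωC) = 1450 Ω
Parallel: admittances add. Y = 1/(jωL) + jωC
Y = (0 + j0.000209) S
|Y| = 0.000209 S → |Z| = 1/|Y| = 4790 Ω, ∠Z = −∠Y = -90.0°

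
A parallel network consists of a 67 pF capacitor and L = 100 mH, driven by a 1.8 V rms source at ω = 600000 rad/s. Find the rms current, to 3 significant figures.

X_L = ωL = 60000 Ω
X_C = 1/(ωC) = 24900 Ω
Parallel: admittances add. Y = 1/(jωL) + jωC
Y = (0 + j2.35e-05) S
|Y| = 2.35e-05 S → |Z| = 1/|Y| = 42500 Ω, ∠Z = −∠Y = -90.0°
I = V/|Z| = 1.8/42500 = 42.4 μA

42.4 μA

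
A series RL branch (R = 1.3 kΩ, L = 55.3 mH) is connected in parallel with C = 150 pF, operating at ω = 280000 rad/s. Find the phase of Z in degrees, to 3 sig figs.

X_L = ωL = 15500 Ω
X_C = 1/(ωC) = 23800 Ω
Branch 1 (R+jX_L): Z₁ = 1300 + j15500 Ω, |Z₁| = 15500 Ω
Branch 2 (−jX_C): Z₂ = −j23800 Ω
Parallel: Z = Z₁Z₂/(Z₁+Z₂), |Z| = 43900 Ω, ∠Z = 76.3°

76.3°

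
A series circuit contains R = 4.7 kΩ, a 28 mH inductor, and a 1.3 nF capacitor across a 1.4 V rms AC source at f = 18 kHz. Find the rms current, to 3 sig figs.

ω = 2πf = 113100 rad/s
X_L = ωL = 3170 Ω
X_C = 1/(ωC) = 6800 Ω
Net reactance X = X_L − X_C = -3630 Ω
Z = 4700 − j3630 Ω
|Z| = √(4700² + 3630²) = 5940 Ω
I = V/|Z| = 1.4/5940 = 236 μA

236 μA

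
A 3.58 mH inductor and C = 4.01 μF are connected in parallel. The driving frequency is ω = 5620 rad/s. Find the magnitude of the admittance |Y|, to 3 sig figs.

X_L = ωL = 20.1 Ω
X_C = 1/(ωC) = 44.4 Ω
Parallel: admittances add. Y = 1/(jωL) + jωC
Y = (0 − j0.0272) S
|Y| = 0.0272 S → |Z| = 1/|Y| = 36.8 Ω, ∠Z = −∠Y = 90.0°

27.2 mS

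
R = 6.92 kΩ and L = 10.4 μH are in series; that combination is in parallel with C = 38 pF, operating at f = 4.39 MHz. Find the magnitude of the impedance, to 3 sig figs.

ω = 2πf = 2.758e+07 rad/s
X_L = ωL = 287 Ω
X_C = 1/(ωC) = 954 Ω
Branch 1 (R+jX_L): Z₁ = 6920 + j287 Ω, |Z₁| = 6930 Ω
Branch 2 (−jX_C): Z₂ = −j954 Ω
Parallel: Z = Z₁Z₂/(Z₁+Z₂), |Z| = 950 Ω, ∠Z = -82.1°

950 Ω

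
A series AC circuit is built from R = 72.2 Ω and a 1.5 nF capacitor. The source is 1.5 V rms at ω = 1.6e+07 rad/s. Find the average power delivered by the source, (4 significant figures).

23.38 mW

X_C = 1/(ωC) = 41.67 Ω
Z = 72.20 − j41.67 Ω
|Z| = √(72.20² + 41.67²) = 83.36 Ω
∠Z = arctan(-41.67/72.20) = -29.99°
I = V/|Z| = 17.99 mA
P = VI cos φ = 1.5 × 0.01799 × cos(-29.99°) = 23.38 mW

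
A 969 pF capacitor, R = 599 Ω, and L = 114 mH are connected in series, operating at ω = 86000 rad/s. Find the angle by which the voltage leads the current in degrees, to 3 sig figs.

X_L = ωL = 9800 Ω
X_C = 1/(ωC) = 12000 Ω
Net reactance X = X_L − X_C = -2200 Ω
Z = 599 − j2200 Ω
|Z| = √(599² + 2200²) = 2280 Ω
∠Z = arctan(-2200/599) = -74.7°

-74.7°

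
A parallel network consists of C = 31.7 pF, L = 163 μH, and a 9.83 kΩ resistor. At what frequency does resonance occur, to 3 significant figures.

2.21 MHz

ω₀ = 1/√(LC) = 1/√(0.000163 × 3.17e-11) = 1.391e+07 rad/s
f₀ = ω₀/(2π) = 2.21 MHz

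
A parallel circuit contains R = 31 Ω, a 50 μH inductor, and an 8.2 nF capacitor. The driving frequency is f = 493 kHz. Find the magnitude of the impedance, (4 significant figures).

ω = 2πf = 3.098e+06 rad/s
X_L = ωL = 154.9 Ω
X_C = 1/(ωC) = 39.37 Ω
Parallel: admittances add. Y = 1/R + 1/(jωL) + jωC
Y = (0.03226 + j0.01894) S
|Y| = 0.03741 S → |Z| = 1/|Y| = 26.73 Ω, ∠Z = −∠Y = -30.42°

26.73 Ω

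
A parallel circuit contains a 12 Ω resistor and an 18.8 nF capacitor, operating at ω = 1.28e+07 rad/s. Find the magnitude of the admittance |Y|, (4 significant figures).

254.7 mS

X_C = 1/(ωC) = 4.156 Ω
Parallel: admittances add. Y = 1/R + jωC
Y = (0.08333 + j0.2406) S
|Y| = 0.2547 S → |Z| = 1/|Y| = 3.927 Ω, ∠Z = −∠Y = -70.90°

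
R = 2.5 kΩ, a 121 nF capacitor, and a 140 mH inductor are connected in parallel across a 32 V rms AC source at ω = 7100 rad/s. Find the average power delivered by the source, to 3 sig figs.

X_L = ωL = 994 Ω
X_C = 1/(ωC) = 1160 Ω
Parallel: admittances add. Y = 1/R + 1/(jωL) + jωC
Y = (0.000400 − j0.000147) S
|Y| = 0.000426 S → |Z| = 1/|Y| = 2350 Ω, ∠Z = −∠Y = 20.2°
I = V/|Z| = 13.6 mA
P = VI cos φ = 32 × 0.0136 × cos(20.2°) = 410 mW

410 mW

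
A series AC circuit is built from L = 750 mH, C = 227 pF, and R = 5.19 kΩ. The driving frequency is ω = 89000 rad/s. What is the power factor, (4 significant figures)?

0.2881

X_L = ωL = 66750 Ω
X_C = 1/(ωC) = 49500 Ω
Net reactance X = X_L − X_C = 17250 Ω
Z = 5190 + j17250 Ω
|Z| = √(5190² + 17250²) = 18020 Ω
∠Z = arctan(17250/5190) = 73.26°
cos φ = cos(73.26°) = 0.2881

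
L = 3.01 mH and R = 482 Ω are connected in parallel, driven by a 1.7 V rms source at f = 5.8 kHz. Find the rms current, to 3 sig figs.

ω = 2πf = 36440 rad/s
X_L = ωL = 110 Ω
Parallel: admittances add. Y = 1/R + 1/(jωL)
Y = (0.00207 − j0.00912) S
|Y| = 0.00935 S → |Z| = 1/|Y| = 107 Ω, ∠Z = −∠Y = 77.2°
I = V/|Z| = 1.7/107 = 15.9 mA

15.9 mA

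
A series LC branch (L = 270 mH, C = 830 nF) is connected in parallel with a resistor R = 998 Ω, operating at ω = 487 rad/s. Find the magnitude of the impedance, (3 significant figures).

918 Ω

X_L = ωL = 131 Ω
X_C = 1/(ωC) = 2470 Ω
Branch 1: Z₁ = R = 998 Ω
Branch 2 (series LC): Z₂ = j(X_L − X_C) = −j2340 Ω
Parallel: Z = Z₁Z₂/(Z₁+Z₂), |Z| = 918 Ω, ∠Z = -23.1°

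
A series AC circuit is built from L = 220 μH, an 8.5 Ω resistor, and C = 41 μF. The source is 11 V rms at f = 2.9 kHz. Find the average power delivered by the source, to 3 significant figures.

ω = 2πf = 18220 rad/s
X_L = ωL = 4.01 Ω
X_C = 1/(ωC) = 1.34 Ω
Net reactance X = X_L − X_C = 2.67 Ω
Z = 8.50 + j2.67 Ω
|Z| = √(8.50² + 2.67²) = 8.91 Ω
∠Z = arctan(2.67/8.50) = 17.4°
I = V/|Z| = 1.23 A
P = VI cos φ = 11 × 1.23 × cos(17.4°) = 13.0 W

13.0 W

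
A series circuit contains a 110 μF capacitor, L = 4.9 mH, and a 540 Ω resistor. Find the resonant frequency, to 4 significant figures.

216.8 Hz

ω₀ = 1/√(LC) = 1/√(0.0049 × 0.00011) = 1362 rad/s
f₀ = ω₀/(2π) = 216.8 Hz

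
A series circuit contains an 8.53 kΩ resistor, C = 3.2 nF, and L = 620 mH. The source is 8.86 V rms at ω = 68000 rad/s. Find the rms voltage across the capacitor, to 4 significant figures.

X_L = ωL = 42160 Ω
X_C = 1/(ωC) = 4596 Ω
Net reactance X = X_L − X_C = 37560 Ω
Z = 8530 + j37560 Ω
|Z| = √(8530² + 37560²) = 38520 Ω
I = V/|Z| = 230.0 μA
V_C = I·|Z_C| = 0.0002300 × 4596 = 1.057 V

1.057 V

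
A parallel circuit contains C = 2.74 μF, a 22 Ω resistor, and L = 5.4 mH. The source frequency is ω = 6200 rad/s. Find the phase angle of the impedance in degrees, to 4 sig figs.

X_L = ωL = 33.48 Ω
X_C = 1/(ωC) = 58.87 Ω
Parallel: admittances add. Y = 1/R + 1/(jωL) + jωC
Y = (0.04545 − j0.01288) S
|Y| = 0.04724 S → |Z| = 1/|Y| = 21.17 Ω, ∠Z = −∠Y = 15.82°

15.82°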